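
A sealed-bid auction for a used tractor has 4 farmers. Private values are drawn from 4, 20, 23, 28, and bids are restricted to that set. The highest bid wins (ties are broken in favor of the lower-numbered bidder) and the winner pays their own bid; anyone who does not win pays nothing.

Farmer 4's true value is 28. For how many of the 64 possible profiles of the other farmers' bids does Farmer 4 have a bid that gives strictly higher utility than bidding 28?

Others bid (4, 4, 4): truth gives 0; bid 20 gives 8 > 0. Violating.
Others bid (4, 4, 20): truth gives 0; bid 23 gives 5 > 0. Violating.
Others bid (4, 20, 4): truth gives 0; bid 23 gives 5 > 0. Violating.
Others bid (4, 20, 20): truth gives 0; bid 23 gives 5 > 0. Violating.
Others bid (4, 4, 23): truth gives 0; no alternative beats it.
Others bid (4, 4, 28): truth gives 0; no alternative beats it.
(Checking all 64 profiles: 8 have a profitable deviation, 56 do not.)

8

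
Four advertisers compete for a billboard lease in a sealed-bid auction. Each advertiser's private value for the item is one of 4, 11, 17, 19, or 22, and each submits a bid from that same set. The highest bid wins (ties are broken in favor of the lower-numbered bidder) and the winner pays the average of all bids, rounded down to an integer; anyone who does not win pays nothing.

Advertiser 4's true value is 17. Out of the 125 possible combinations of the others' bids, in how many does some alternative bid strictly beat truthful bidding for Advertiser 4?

Others bid (4, 4, 4): truth gives 10; bid 11 gives 12 > 10. Violating.
Others bid (4, 4, 17): truth gives 0; bid 19 gives 6 > 0. Violating.
Others bid (4, 4, 19): truth gives 0; bid 22 gives 5 > 0. Violating.
Others bid (4, 11, 17): truth gives 0; bid 19 gives 5 > 0. Violating.
Others bid (4, 4, 11): truth gives 8; no alternative beats it.
Others bid (4, 4, 22): truth gives 0; no alternative beats it.
(Checking all 125 profiles: 40 have a profitable deviation, 85 do not.)

40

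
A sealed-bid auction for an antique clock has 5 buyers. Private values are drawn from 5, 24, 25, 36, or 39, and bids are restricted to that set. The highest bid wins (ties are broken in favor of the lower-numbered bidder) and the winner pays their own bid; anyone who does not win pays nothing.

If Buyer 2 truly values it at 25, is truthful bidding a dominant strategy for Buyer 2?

No

Consider the case where Buyer 1 bids 5, Buyer 3 bids 5, Buyer 4 bids 5 and Buyer 5 bids 5.
Truthful bid 25: wins, pays 25, utility 25 - 25 = 0.
Bid 24 instead: wins, pays 24, utility 25 - 24 = 1.
Since 1 > 0, bidding 24 is strictly better here, so truthful bidding is not dominant.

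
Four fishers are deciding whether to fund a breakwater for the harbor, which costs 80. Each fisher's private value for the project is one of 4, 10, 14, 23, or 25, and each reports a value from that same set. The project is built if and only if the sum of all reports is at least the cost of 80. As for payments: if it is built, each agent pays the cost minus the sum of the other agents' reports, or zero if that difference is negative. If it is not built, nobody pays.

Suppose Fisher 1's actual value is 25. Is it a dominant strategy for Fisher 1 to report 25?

Yes

Check each profile of the others' reports and compare truth against every alternative report.
Others report (10, 23, 23): truth gives 1, best alternative gives 0.
Others report (23, 10, 23): truth gives 1, best alternative gives 0.
Others report (23, 23, 10): truth gives 1, best alternative gives 0.
Others report (25, 25, 25): truth gives 20, best alternative gives 20.
Others report (23, 25, 25): truth gives 18, best alternative gives 18.
Others report (25, 23, 25): truth gives 18, best alternative gives 18.
(Remaining 119 profiles checked similarly; truth is weakly best in each.)
In every case the truthful report is at least as good as any alternative, so it is a dominant strategy.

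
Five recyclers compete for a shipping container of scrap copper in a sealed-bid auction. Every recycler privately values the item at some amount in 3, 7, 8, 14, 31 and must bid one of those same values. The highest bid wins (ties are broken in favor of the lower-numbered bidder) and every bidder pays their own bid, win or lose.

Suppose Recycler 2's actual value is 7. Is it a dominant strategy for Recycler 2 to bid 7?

Consider the case where Recycler 1 bids 3, Recycler 3 bids 3, Recycler 4 bids 3 and Recycler 5 bids 8.
Truthful bid 7: loses but pays 7, utility -7.
Bid 3 instead: loses but pays 3, utility -3.
Since -3 > -7, bidding 3 is strictly better here, so truthful bidding is not dominant.

No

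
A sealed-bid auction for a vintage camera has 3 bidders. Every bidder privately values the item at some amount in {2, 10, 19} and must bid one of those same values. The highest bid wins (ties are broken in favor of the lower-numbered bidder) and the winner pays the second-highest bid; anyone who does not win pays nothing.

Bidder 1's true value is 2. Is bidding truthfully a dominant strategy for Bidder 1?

Check each profile of the others' bids and compare truth against every alternative bid.
Others bid (2, 10): truth gives 0, best alternative gives -8.
Others bid (10, 2): truth gives 0, best alternative gives -8.
Others bid (10, 10): truth gives 0, best alternative gives -8.
Others bid (2, 2): truth gives 0, best alternative gives 0.
Others bid (2, 19): truth gives 0, best alternative gives 0.
Others bid (10, 19): truth gives 0, best alternative gives 0.
(Remaining 3 profiles checked similarly; truth is weakly best in each.)
In every case the truthful bid is at least as good as any alternative, so it is a dominant strategy.

Yes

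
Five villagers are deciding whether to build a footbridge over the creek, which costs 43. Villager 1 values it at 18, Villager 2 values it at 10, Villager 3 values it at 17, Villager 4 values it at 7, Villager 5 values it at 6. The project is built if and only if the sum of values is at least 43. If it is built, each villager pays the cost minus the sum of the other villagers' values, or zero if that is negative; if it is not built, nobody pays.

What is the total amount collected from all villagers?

5

Total value 58 ≥ cost 43, so it is built.
Villager 1: others sum to 40; max(0, 43 - 40) = 3.
Villager 2: others sum to 48; max(0, 43 - 48) = 0.
Villager 3: others sum to 41; max(0, 43 - 41) = 2.
Villager 4: others sum to 51; max(0, 43 - 51) = 0.
Villager 5: others sum to 52; max(0, 43 - 52) = 0.
Total collected = 3 + 0 + 2 + 0 + 0 = 5.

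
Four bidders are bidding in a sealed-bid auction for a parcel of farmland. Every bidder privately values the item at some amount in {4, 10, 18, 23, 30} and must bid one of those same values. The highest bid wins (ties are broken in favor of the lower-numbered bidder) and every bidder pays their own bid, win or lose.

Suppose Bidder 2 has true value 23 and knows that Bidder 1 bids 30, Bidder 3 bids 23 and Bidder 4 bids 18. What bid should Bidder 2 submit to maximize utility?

4

Bid 4: loses but pays 4, utility -4.
Bid 10: loses but pays 10, utility -10.
Bid 18: loses but pays 18, utility -18.
Bid 23: loses but pays 23, utility -23.
Bid 30: loses but pays 30, utility -30.
The best choice is 4 with utility -4.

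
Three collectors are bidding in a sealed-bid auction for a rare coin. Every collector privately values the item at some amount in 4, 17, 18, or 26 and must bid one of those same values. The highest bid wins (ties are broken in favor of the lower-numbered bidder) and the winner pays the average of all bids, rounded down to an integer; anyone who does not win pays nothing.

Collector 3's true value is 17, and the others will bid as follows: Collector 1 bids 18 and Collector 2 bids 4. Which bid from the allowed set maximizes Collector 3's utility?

Bid 4: loses, pays 0, utility 0.
Bid 17: loses, pays 0, utility 0.
Bid 18: loses, pays 0, utility 0.
Bid 26: wins, pays 16, utility 17 - 16 = 1.
The best choice is 26 with utility 1.

26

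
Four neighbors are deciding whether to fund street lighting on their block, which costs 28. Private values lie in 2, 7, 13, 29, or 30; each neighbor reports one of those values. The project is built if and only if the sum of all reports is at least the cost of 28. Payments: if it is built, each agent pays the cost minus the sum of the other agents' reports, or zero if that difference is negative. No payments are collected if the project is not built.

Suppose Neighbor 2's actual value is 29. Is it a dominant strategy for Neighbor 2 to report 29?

Check each profile of the others' reports and compare truth against every alternative report.
Others report (2, 2, 29): truth gives 29, best alternative gives 29.
Others report (2, 2, 30): truth gives 29, best alternative gives 29.
Others report (2, 7, 29): truth gives 29, best alternative gives 29.
Others report (2, 7, 30): truth gives 29, best alternative gives 29.
Others report (2, 13, 13): truth gives 29, best alternative gives 29.
Others report (2, 13, 29): truth gives 29, best alternative gives 29.
(Remaining 119 profiles checked similarly; truth is weakly best in each.)
In every case the truthful report is at least as good as any alternative, so it is a dominant strategy.

Yes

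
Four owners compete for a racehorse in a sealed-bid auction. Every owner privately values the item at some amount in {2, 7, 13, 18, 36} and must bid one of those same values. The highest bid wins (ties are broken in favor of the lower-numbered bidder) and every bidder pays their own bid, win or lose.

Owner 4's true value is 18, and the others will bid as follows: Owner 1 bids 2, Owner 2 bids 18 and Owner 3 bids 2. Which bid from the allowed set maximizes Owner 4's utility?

2

Bid 2: loses but pays 2, utility -2.
Bid 7: loses but pays 7, utility -7.
Bid 13: loses but pays 13, utility -13.
Bid 18: loses but pays 18, utility -18.
Bid 36: wins, pays 36, utility 18 - 36 = -18.
The best choice is 2 with utility -2.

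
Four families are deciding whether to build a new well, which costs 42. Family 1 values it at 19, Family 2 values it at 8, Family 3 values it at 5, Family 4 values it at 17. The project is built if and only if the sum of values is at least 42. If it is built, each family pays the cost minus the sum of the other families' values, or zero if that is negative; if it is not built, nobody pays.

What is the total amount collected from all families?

Total value 49 ≥ cost 42, so it is built.
Family 1: others sum to 30; max(0, 42 - 30) = 12.
Family 2: others sum to 41; max(0, 42 - 41) = 1.
Family 3: others sum to 44; max(0, 42 - 44) = 0.
Family 4: others sum to 32; max(0, 42 - 32) = 10.
Total collected = 12 + 1 + 0 + 10 = 23.

23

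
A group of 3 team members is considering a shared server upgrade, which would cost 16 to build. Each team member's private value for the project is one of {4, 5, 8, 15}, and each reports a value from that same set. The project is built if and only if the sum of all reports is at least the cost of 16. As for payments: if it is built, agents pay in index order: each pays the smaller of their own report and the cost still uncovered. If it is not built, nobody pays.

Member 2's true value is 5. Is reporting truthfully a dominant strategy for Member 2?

No

Consider the case where Member 1 reports 4 and Member 3 reports 8.
Truthful report 5: project built, pays 5, utility 5 - 5 = 0.
Report 4 instead: project built, pays 4, utility 5 - 4 = 1.
Since 1 > 0, reporting 4 is strictly better here, so truthful reporting is not dominant.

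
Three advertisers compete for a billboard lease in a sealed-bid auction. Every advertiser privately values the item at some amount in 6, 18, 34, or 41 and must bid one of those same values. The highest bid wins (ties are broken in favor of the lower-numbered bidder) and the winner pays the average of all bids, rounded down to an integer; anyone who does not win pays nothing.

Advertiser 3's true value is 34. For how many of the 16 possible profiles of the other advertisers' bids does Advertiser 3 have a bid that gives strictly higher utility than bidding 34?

Others bid (6, 6): truth gives 19; bid 18 gives 24 > 19. Violating.
Others bid (6, 34): truth gives 0; bid 41 gives 7 > 0. Violating.
Others bid (18, 34): truth gives 0; bid 41 gives 3 > 0. Violating.
Others bid (34, 6): truth gives 0; bid 41 gives 7 > 0. Violating.
Others bid (6, 18): truth gives 15; no alternative beats it.
Others bid (6, 41): truth gives 0; no alternative beats it.
(Checking all 16 profiles: 5 have a profitable deviation, 11 do not.)

5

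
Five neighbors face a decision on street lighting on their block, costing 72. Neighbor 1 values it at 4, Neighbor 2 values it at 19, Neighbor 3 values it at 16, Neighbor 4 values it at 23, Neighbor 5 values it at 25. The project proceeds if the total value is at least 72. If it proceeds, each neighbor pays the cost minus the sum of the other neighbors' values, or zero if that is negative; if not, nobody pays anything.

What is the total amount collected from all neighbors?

Total value 87 ≥ cost 72, so it is built.
Neighbor 1: others sum to 83; max(0, 72 - 83) = 0.
Neighbor 2: others sum to 68; max(0, 72 - 68) = 4.
Neighbor 3: others sum to 71; max(0, 72 - 71) = 1.
Neighbor 4: others sum to 64; max(0, 72 - 64) = 8.
Neighbor 5: others sum to 62; max(0, 72 - 62) = 10.
Total collected = 0 + 4 + 1 + 8 + 10 = 23.

23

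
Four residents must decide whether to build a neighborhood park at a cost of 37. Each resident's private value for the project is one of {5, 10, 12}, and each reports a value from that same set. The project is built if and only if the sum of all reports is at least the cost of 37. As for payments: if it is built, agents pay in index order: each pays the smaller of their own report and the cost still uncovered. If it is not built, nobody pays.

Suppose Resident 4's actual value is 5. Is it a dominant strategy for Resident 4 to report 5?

Yes

Check each profile of the others' reports and compare truth against every alternative report.
Others report (5, 10, 12): truth gives 0, best alternative gives -5.
Others report (5, 12, 10): truth gives 0, best alternative gives -5.
Others report (10, 5, 12): truth gives 0, best alternative gives -5.
Others report (10, 12, 5): truth gives 0, best alternative gives -5.
Others report (12, 5, 10): truth gives 0, best alternative gives -5.
Others report (12, 10, 5): truth gives 0, best alternative gives -5.
(Remaining 21 profiles checked similarly; truth is weakly best in each.)
In every case the truthful report is at least as good as any alternative, so it is a dominant strategy.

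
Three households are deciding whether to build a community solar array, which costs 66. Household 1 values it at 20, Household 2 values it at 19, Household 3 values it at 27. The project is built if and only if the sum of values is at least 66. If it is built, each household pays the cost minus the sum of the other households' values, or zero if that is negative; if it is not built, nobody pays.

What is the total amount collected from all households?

Total value 66 ≥ cost 66, so it is built.
Household 1: others sum to 46; max(0, 66 - 46) = 20.
Household 2: others sum to 47; max(0, 66 - 47) = 19.
Household 3: others sum to 39; max(0, 66 - 39) = 27.
Total collected = 20 + 19 + 27 = 66.

66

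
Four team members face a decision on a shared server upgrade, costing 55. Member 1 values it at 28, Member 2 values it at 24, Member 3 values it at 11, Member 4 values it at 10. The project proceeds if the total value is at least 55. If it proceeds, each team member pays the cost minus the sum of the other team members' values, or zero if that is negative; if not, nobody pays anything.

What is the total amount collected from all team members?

Total value 73 ≥ cost 55, so it is built.
Member 1: others sum to 45; max(0, 55 - 45) = 10.
Member 2: others sum to 49; max(0, 55 - 49) = 6.
Member 3: others sum to 62; max(0, 55 - 62) = 0.
Member 4: others sum to 63; max(0, 55 - 63) = 0.
Total collected = 10 + 6 + 0 + 0 = 16.

16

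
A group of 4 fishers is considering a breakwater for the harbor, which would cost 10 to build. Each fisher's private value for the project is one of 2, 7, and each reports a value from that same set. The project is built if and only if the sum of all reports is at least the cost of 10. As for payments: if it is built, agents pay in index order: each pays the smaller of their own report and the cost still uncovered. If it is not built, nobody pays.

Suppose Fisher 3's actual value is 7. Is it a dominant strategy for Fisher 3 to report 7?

Consider the case where Fisher 1 reports 2, Fisher 2 reports 2 and Fisher 4 reports 7.
Truthful report 7: project built, pays 6, utility 7 - 6 = 1.
Report 2 instead: project built, pays 2, utility 7 - 2 = 5.
Since 5 > 1, reporting 2 is strictly better here, so truthful reporting is not dominant.

No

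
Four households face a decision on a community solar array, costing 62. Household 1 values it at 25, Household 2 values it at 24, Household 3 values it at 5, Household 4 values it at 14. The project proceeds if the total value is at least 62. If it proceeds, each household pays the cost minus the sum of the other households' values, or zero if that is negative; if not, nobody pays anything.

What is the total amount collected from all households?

45

Total value 68 ≥ cost 62, so it is built.
Household 1: others sum to 43; max(0, 62 - 43) = 19.
Household 2: others sum to 44; max(0, 62 - 44) = 18.
Household 3: others sum to 63; max(0, 62 - 63) = 0.
Household 4: others sum to 54; max(0, 62 - 54) = 8.
Total collected = 19 + 18 + 0 + 8 = 45.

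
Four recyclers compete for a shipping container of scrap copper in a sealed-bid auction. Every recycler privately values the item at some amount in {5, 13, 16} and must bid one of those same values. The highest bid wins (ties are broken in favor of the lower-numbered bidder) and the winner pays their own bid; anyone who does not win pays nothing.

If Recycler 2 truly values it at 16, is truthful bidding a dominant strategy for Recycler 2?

No

Consider the case where Recycler 1 bids 5, Recycler 3 bids 5 and Recycler 4 bids 5.
Truthful bid 16: wins, pays 16, utility 16 - 16 = 0.
Bid 13 instead: wins, pays 13, utility 16 - 13 = 3.
Since 3 > 0, bidding 13 is strictly better here, so truthful bidding is not dominant.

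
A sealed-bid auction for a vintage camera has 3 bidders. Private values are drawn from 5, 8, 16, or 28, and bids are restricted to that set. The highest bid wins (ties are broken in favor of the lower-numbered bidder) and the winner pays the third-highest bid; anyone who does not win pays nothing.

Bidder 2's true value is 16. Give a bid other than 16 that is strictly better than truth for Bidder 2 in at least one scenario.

28

Suppose Bidder 1 bids 5 and Bidder 3 bids 28.
Bid 16: loses, pays 0, utility 0.
Bid 28: wins, pays 5, utility 16 - 5 = 11.
So bidding 28 beats truth here (11 > 0).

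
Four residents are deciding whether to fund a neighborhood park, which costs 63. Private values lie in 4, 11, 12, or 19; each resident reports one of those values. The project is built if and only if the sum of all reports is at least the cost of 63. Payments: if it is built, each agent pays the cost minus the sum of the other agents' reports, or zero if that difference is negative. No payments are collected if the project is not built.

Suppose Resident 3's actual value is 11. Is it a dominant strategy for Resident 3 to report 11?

Yes

Check each profile of the others' reports and compare truth against every alternative report.
Others report (19, 19, 19): truth gives 5, best alternative gives 5.
Others report (4, 4, 4): truth gives 0, best alternative gives 0.
Others report (4, 4, 11): truth gives 0, best alternative gives 0.
Others report (4, 4, 12): truth gives 0, best alternative gives 0.
Others report (4, 4, 19): truth gives 0, best alternative gives 0.
Others report (4, 11, 4): truth gives 0, best alternative gives 0.
(Remaining 58 profiles checked similarly; truth is weakly best in each.)
In every case the truthful report is at least as good as any alternative, so it is a dominant strategy.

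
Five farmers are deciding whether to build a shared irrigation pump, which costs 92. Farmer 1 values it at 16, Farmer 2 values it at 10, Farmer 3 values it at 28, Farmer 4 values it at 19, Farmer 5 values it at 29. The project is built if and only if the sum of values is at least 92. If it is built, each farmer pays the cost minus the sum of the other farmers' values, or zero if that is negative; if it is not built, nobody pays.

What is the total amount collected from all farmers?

52

Total value 102 ≥ cost 92, so it is built.
Farmer 1: others sum to 86; max(0, 92 - 86) = 6.
Farmer 2: others sum to 92; max(0, 92 - 92) = 0.
Farmer 3: others sum to 74; max(0, 92 - 74) = 18.
Farmer 4: others sum to 83; max(0, 92 - 83) = 9.
Farmer 5: others sum to 73; max(0, 92 - 73) = 19.
Total collected = 6 + 0 + 18 + 9 + 19 = 52.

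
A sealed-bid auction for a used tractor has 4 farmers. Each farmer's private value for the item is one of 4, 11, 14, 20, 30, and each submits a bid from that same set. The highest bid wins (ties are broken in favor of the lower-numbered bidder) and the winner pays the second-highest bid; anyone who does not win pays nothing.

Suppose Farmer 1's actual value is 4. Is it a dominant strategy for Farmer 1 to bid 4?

Yes

Check each profile of the others' bids and compare truth against every alternative bid.
Others bid (4, 4, 11): truth gives 0, best alternative gives -7.
Others bid (4, 11, 4): truth gives 0, best alternative gives -7.
Others bid (4, 11, 11): truth gives 0, best alternative gives -7.
Others bid (11, 4, 4): truth gives 0, best alternative gives -7.
Others bid (11, 4, 11): truth gives 0, best alternative gives -7.
Others bid (11, 11, 4): truth gives 0, best alternative gives -7.
(Remaining 119 profiles checked similarly; truth is weakly best in each.)
In every case the truthful bid is at least as good as any alternative, so it is a dominant strategy.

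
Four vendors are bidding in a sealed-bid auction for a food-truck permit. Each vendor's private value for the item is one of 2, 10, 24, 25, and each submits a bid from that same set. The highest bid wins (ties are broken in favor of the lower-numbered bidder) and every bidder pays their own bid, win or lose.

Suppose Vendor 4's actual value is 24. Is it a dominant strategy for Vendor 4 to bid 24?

Consider the case where Vendor 1 bids 2, Vendor 2 bids 2 and Vendor 3 bids 2.
Truthful bid 24: wins, pays 24, utility 24 - 24 = 0.
Bid 10 instead: wins, pays 10, utility 24 - 10 = 14.
Since 14 > 0, bidding 10 is strictly better here, so truthful bidding is not dominant.

No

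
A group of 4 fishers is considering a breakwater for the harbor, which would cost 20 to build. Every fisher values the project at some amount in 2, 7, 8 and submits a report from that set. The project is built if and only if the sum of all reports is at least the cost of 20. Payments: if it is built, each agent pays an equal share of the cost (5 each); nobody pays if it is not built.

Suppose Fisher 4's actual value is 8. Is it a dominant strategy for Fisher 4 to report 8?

Yes

Check each profile of the others' reports and compare truth against every alternative report.
Others report (2, 2, 8): truth gives 3, best alternative gives 0.
Others report (2, 8, 2): truth gives 3, best alternative gives 0.
Others report (8, 2, 2): truth gives 3, best alternative gives 0.
Others report (2, 7, 7): truth gives 3, best alternative gives 3.
Others report (2, 7, 8): truth gives 3, best alternative gives 3.
Others report (2, 8, 7): truth gives 3, best alternative gives 3.
(Remaining 21 profiles checked similarly; truth is weakly best in each.)
In every case the truthful report is at least as good as any alternative, so it is a dominant strategy.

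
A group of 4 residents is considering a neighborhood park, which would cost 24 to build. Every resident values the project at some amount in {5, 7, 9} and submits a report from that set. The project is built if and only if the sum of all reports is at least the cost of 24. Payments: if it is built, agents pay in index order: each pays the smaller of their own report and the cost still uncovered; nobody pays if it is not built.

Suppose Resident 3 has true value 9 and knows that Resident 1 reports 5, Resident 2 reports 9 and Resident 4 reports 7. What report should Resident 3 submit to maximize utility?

Report 5: project built, pays 5, utility 9 - 5 = 4.
Report 7: project built, pays 7, utility 9 - 7 = 2.
Report 9: project built, pays 9, utility 9 - 9 = 0.
The best choice is 5 with utility 4.

5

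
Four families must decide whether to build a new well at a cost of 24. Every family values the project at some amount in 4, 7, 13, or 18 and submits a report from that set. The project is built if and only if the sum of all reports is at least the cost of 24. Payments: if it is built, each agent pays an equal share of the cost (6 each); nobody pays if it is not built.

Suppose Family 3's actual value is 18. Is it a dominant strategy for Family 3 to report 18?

Check each profile of the others' reports and compare truth against every alternative report.
Others report (4, 4, 4): truth gives 12, best alternative gives 12.
Others report (4, 4, 7): truth gives 12, best alternative gives 12.
Others report (4, 4, 13): truth gives 12, best alternative gives 12.
Others report (4, 4, 18): truth gives 12, best alternative gives 12.
Others report (4, 7, 4): truth gives 12, best alternative gives 12.
Others report (4, 7, 7): truth gives 12, best alternative gives 12.
(Remaining 58 profiles checked similarly; truth is weakly best in each.)
In every case the truthful report is at least as good as any alternative, so it is a dominant strategy.

Yes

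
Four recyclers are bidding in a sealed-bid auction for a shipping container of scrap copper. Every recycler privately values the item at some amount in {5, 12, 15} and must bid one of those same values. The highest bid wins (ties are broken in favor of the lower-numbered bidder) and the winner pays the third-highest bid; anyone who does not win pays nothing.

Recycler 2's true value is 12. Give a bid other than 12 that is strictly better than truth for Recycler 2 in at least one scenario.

15

Suppose Recycler 1 bids 5, Recycler 3 bids 5 and Recycler 4 bids 15.
Bid 12: loses, pays 0, utility 0.
Bid 15: wins, pays 5, utility 12 - 5 = 7.
So bidding 15 beats truth here (7 > 0).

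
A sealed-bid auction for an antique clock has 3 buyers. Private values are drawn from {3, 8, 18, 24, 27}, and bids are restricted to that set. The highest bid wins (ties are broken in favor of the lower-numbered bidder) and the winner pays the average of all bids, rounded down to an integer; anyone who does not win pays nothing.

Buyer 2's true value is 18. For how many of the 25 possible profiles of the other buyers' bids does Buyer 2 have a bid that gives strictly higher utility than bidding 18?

Others bid (3, 3): truth gives 10; bid 8 gives 14 > 10. Violating.
Others bid (3, 8): truth gives 9; bid 8 gives 12 > 9. Violating.
Others bid (3, 24): truth gives 0; bid 24 gives 1 > 0. Violating.
Others bid (18, 3): truth gives 0; bid 24 gives 3 > 0. Violating.
Others bid (3, 18): truth gives 5; no alternative beats it.
Others bid (3, 27): truth gives 0; no alternative beats it.
(Checking all 25 profiles: 5 have a profitable deviation, 20 do not.)

5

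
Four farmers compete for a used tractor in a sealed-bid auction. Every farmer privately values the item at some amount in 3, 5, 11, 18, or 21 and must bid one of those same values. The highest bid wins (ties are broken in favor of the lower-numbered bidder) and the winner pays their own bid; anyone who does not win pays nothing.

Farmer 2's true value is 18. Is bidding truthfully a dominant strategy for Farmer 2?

Consider the case where Farmer 1 bids 3, Farmer 3 bids 3 and Farmer 4 bids 3.
Truthful bid 18: wins, pays 18, utility 18 - 18 = 0.
Bid 5 instead: wins, pays 5, utility 18 - 5 = 13.
Since 13 > 0, bidding 5 is strictly better here, so truthful bidding is not dominant.

No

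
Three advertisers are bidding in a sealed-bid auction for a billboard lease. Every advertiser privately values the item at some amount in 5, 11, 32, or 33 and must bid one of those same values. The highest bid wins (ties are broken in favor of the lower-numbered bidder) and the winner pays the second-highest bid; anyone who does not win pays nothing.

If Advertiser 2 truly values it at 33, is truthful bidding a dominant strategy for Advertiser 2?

Yes

Check each profile of the others' bids and compare truth against every alternative bid.
Others bid (32, 5): truth gives 1, best alternative gives 0.
Others bid (32, 11): truth gives 1, best alternative gives 0.
Others bid (32, 32): truth gives 1, best alternative gives 0.
Others bid (5, 5): truth gives 28, best alternative gives 28.
Others bid (5, 11): truth gives 22, best alternative gives 22.
Others bid (11, 5): truth gives 22, best alternative gives 22.
(Remaining 10 profiles checked similarly; truth is weakly best in each.)
In every case the truthful bid is at least as good as any alternative, so it is a dominant strategy.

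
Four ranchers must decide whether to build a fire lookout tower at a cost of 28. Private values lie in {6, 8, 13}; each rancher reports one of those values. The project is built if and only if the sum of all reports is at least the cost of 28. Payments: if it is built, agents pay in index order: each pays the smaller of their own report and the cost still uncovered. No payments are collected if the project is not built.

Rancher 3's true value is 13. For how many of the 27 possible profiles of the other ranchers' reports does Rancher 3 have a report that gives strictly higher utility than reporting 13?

23

Others report (6, 6, 8): truth gives 0; report 8 gives 5 > 0. Violating.
Others report (6, 6, 13): truth gives 0; report 6 gives 7 > 0. Violating.
Others report (6, 8, 6): truth gives 0; report 8 gives 5 > 0. Violating.
Others report (6, 8, 8): truth gives 0; report 6 gives 7 > 0. Violating.
Others report (6, 6, 6): truth gives 0; no alternative beats it.
Others report (13, 13, 6): truth gives 11; no alternative beats it.
(Checking all 27 profiles: 23 have a profitable deviation, 4 do not.)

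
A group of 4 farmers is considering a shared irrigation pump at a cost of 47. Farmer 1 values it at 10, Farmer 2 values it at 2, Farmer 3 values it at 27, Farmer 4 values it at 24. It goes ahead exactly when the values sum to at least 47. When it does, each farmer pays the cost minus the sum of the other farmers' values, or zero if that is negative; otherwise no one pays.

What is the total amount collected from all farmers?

Total value 63 ≥ cost 47, so it is built.
Farmer 1: others sum to 53; max(0, 47 - 53) = 0.
Farmer 2: others sum to 61; max(0, 47 - 61) = 0.
Farmer 3: others sum to 36; max(0, 47 - 36) = 11.
Farmer 4: others sum to 39; max(0, 47 - 39) = 8.
Total collected = 0 + 0 + 11 + 8 = 19.

19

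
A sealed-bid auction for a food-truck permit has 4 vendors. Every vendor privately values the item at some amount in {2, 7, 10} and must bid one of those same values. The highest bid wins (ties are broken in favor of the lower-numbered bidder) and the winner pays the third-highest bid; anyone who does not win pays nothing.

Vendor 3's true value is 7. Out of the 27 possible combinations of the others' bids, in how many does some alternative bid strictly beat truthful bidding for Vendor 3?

Others bid (2, 2, 10): truth gives 0; bid 10 gives 5 > 0. Violating.
Others bid (2, 7, 2): truth gives 0; bid 10 gives 5 > 0. Violating.
Others bid (7, 2, 2): truth gives 0; bid 10 gives 5 > 0. Violating.
Others bid (2, 2, 2): truth gives 5; no alternative beats it.
Others bid (2, 2, 7): truth gives 5; no alternative beats it.
(Checking all 27 profiles: 3 have a profitable deviation, 24 do not.)

3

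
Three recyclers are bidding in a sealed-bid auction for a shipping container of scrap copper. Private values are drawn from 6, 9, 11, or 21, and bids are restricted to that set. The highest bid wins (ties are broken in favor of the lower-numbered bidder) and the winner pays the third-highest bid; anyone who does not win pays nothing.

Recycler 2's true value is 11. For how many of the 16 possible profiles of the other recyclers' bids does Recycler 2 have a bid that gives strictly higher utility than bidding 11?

4

Others bid (6, 21): truth gives 0; bid 21 gives 5 > 0. Violating.
Others bid (9, 21): truth gives 0; bid 21 gives 2 > 0. Violating.
Others bid (11, 6): truth gives 0; bid 21 gives 5 > 0. Violating.
Others bid (11, 9): truth gives 0; bid 21 gives 2 > 0. Violating.
Others bid (6, 6): truth gives 5; no alternative beats it.
Others bid (6, 9): truth gives 5; no alternative beats it.
(Checking all 16 profiles: 4 have a profitable deviation, 12 do not.)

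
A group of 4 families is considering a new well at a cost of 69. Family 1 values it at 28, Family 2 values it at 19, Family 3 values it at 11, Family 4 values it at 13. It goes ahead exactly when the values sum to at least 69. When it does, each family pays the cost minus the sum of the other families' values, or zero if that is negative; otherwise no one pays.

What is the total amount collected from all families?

Total value 71 ≥ cost 69, so it is built.
Family 1: others sum to 43; max(0, 69 - 43) = 26.
Family 2: others sum to 52; max(0, 69 - 52) = 17.
Family 3: others sum to 60; max(0, 69 - 60) = 9.
Family 4: others sum to 58; max(0, 69 - 58) = 11.
Total collected = 26 + 17 + 9 + 11 = 63.

63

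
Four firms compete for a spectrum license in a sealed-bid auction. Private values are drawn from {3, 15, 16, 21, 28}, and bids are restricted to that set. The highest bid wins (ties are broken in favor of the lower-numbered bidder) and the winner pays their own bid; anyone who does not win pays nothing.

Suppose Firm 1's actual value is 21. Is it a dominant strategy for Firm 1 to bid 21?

No

Consider the case where Firm 2 bids 3, Firm 3 bids 3 and Firm 4 bids 3.
Truthful bid 21: wins, pays 21, utility 21 - 21 = 0.
Bid 3 instead: wins, pays 3, utility 21 - 3 = 18.
Since 18 > 0, bidding 3 is strictly better here, so truthful bidding is not dominant.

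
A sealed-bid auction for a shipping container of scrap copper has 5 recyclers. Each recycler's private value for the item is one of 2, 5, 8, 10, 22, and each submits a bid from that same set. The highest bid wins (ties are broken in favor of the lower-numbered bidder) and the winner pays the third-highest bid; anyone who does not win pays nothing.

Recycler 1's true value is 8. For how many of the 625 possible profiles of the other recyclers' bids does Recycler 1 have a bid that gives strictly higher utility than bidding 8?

64

Others bid (2, 2, 2, 10): truth gives 0; bid 10 gives 6 > 0. Violating.
Others bid (2, 2, 2, 22): truth gives 0; bid 22 gives 6 > 0. Violating.
Others bid (2, 2, 5, 10): truth gives 0; bid 10 gives 3 > 0. Violating.
Others bid (2, 2, 5, 22): truth gives 0; bid 22 gives 3 > 0. Violating.
Others bid (2, 2, 2, 2): truth gives 6; no alternative beats it.
Others bid (2, 2, 2, 5): truth gives 6; no alternative beats it.
(Checking all 625 profiles: 64 have a profitable deviation, 561 do not.)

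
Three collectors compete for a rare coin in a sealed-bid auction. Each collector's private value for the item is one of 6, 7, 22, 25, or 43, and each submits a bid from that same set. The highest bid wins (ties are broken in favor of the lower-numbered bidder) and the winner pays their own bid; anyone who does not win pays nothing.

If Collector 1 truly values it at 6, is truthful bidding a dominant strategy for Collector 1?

Check each profile of the others' bids and compare truth against every alternative bid.
Others bid (6, 6): truth gives 0, best alternative gives -1.
Others bid (6, 7): truth gives 0, best alternative gives -1.
Others bid (7, 6): truth gives 0, best alternative gives -1.
Others bid (7, 7): truth gives 0, best alternative gives -1.
Others bid (6, 22): truth gives 0, best alternative gives 0.
Others bid (6, 25): truth gives 0, best alternative gives 0.
(Remaining 19 profiles checked similarly; truth is weakly best in each.)
In every case the truthful bid is at least as good as any alternative, so it is a dominant strategy.

Yes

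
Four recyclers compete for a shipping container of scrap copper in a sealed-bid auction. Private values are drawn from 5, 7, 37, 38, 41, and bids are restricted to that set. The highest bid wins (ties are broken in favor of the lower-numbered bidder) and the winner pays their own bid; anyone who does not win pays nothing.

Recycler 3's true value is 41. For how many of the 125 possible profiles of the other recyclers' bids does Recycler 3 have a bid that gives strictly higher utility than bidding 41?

36

Others bid (5, 5, 5): truth gives 0; bid 7 gives 34 > 0. Violating.
Others bid (5, 5, 7): truth gives 0; bid 7 gives 34 > 0. Violating.
Others bid (5, 5, 37): truth gives 0; bid 37 gives 4 > 0. Violating.
Others bid (5, 5, 38): truth gives 0; bid 38 gives 3 > 0. Violating.
Others bid (5, 5, 41): truth gives 0; no alternative beats it.
Others bid (5, 7, 41): truth gives 0; no alternative beats it.
(Checking all 125 profiles: 36 have a profitable deviation, 89 do not.)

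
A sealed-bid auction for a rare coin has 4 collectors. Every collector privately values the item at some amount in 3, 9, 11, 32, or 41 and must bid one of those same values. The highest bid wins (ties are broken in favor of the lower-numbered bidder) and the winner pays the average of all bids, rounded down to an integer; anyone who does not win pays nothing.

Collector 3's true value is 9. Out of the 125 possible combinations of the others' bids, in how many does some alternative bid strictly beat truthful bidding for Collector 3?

Others bid (3, 3, 11): truth gives 0; bid 11 gives 2 > 0. Violating.
Others bid (3, 9, 3): truth gives 0; bid 11 gives 3 > 0. Violating.
Others bid (3, 9, 9): truth gives 0; bid 11 gives 1 > 0. Violating.
Others bid (3, 9, 11): truth gives 0; bid 11 gives 1 > 0. Violating.
Others bid (3, 3, 3): truth gives 5; no alternative beats it.
Others bid (3, 3, 9): truth gives 3; no alternative beats it.
(Checking all 125 profiles: 8 have a profitable deviation, 117 do not.)

8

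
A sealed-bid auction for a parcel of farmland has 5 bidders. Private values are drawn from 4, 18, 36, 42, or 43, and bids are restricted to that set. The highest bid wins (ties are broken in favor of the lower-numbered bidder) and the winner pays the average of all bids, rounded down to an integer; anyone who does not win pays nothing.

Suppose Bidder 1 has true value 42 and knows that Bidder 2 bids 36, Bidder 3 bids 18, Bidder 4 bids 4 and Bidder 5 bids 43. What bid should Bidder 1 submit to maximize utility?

Bid 4: loses, pays 0, utility 0.
Bid 18: loses, pays 0, utility 0.
Bid 36: loses, pays 0, utility 0.
Bid 42: loses, pays 0, utility 0.
Bid 43: wins, pays 28, utility 42 - 28 = 14.
The best choice is 43 with utility 14.

43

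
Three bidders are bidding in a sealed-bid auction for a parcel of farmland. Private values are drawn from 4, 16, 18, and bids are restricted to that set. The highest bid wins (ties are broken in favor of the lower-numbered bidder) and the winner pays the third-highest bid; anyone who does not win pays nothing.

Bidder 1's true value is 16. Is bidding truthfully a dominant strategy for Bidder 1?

Consider the case where Bidder 2 bids 4 and Bidder 3 bids 18.
Truthful bid 16: loses, pays 0, utility 0.
Bid 18 instead: wins, pays 4, utility 16 - 4 = 12.
Since 12 > 0, bidding 18 is strictly better here, so truthful bidding is not dominant.

No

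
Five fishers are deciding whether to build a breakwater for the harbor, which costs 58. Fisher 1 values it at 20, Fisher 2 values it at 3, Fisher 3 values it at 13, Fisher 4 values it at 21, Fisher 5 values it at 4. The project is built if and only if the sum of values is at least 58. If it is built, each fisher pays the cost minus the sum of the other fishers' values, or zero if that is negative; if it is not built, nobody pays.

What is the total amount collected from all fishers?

46

Total value 61 ≥ cost 58, so it is built.
Fisher 1: others sum to 41; max(0, 58 - 41) = 17.
Fisher 2: others sum to 58; max(0, 58 - 58) = 0.
Fisher 3: others sum to 48; max(0, 58 - 48) = 10.
Fisher 4: others sum to 40; max(0, 58 - 40) = 18.
Fisher 5: others sum to 57; max(0, 58 - 57) = 1.
Total collected = 17 + 0 + 10 + 18 + 1 = 46.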